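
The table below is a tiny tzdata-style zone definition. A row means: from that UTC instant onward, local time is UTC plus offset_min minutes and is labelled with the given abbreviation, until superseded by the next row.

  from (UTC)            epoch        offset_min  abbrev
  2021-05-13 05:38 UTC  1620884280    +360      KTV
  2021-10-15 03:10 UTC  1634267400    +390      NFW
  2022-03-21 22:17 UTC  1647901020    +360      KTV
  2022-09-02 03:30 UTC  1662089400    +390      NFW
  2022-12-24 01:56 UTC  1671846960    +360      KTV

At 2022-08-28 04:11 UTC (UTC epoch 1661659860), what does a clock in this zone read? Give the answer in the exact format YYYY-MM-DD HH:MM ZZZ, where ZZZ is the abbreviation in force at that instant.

Query: 2022-08-28 04:11 UTC
Rule 3/5 (KTV, +06:00): 2022-03-21 22:17 UTC ≤ query < 2022-09-02 03:30 UTC
4·60 + 11 + 360 = 611 min
611 = 0·1440 + 611; 611 = 10·60 + 11 → 10:11, same day
→ 2022-08-28 10:11 KTV

2022-08-28 10:11 KTV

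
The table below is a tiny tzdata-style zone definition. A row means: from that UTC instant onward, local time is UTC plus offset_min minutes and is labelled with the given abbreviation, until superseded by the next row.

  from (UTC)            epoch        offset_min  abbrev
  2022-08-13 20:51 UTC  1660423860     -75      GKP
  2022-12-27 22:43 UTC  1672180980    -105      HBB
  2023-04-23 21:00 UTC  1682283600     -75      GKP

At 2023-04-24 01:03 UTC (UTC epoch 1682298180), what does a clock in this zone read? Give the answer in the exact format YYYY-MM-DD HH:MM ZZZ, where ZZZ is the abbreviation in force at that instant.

Query: 2023-04-24 01:03 UTC
Rule 3/3 (GKP, -01:15): 2023-04-23 21:00 UTC ≤ query < +∞
1·60 + 3 - 75 = -12 min
-12 = -1·1440 + 1428; 1428 = 23·60 + 48 → 23:48, 2023-04-24 - 1 day = 2023-04-23
→ 2023-04-23 23:48 GKP

2023-04-23 23:48 GKP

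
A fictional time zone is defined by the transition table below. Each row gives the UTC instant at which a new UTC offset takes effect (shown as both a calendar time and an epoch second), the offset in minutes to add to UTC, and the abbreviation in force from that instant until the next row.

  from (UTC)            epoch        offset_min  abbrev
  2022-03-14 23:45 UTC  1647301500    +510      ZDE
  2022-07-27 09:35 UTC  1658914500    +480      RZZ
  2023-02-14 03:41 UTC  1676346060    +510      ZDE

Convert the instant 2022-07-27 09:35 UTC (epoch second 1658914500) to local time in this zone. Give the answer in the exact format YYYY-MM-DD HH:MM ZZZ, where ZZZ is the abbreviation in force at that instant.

2022-07-27 17:35 RZZ

Query: 2022-07-27 09:35 UTC
Rule 2/3 (RZZ, +08:00): 2022-07-27 09:35 UTC ≤ query < 2023-02-14 03:41 UTC
9·60 + 35 + 480 = 1055 min
1055 = 0·1440 + 1055; 1055 = 17·60 + 35 → 17:35, same day
→ 2022-07-27 17:35 RZZ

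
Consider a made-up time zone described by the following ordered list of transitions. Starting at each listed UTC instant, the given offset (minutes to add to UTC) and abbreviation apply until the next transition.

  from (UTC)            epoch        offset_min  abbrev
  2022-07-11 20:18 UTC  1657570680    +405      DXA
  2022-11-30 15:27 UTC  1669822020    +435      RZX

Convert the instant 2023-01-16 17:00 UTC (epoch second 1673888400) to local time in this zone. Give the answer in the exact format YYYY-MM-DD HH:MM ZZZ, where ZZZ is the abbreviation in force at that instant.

2023-01-17 00:15 RZX

Query: 2023-01-16 17:00 UTC
Rule 2/2 (RZX, +07:15): 2022-11-30 15:27 UTC ≤ query < +∞
17·60 + 0 + 435 = 1455 min
1455 = 1·1440 + 15; 15 = 0·60 + 15 → 00:15, 2023-01-16 + 1 day = 2023-01-17
→ 2023-01-17 00:15 RZX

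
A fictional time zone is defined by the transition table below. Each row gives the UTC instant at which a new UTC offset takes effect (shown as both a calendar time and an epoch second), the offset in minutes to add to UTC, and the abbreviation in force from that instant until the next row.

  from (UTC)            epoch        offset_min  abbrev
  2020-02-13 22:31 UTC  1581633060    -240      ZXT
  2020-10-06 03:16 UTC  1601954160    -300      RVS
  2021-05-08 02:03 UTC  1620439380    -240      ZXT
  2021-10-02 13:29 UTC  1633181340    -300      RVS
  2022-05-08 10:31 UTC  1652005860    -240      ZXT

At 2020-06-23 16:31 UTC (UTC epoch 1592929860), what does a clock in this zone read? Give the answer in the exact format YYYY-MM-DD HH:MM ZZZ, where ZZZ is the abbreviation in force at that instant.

2020-06-23 12:31 ZXT

Query: 2020-06-23 16:31 UTC
Rule 1/5 (ZXT, -04:00): 2020-02-13 22:31 UTC ≤ query < 2020-10-06 03:16 UTC
16·60 + 31 - 240 = 751 min
751 = 0·1440 + 751; 751 = 12·60 + 31 → 12:31, same day
→ 2020-06-23 12:31 ZXT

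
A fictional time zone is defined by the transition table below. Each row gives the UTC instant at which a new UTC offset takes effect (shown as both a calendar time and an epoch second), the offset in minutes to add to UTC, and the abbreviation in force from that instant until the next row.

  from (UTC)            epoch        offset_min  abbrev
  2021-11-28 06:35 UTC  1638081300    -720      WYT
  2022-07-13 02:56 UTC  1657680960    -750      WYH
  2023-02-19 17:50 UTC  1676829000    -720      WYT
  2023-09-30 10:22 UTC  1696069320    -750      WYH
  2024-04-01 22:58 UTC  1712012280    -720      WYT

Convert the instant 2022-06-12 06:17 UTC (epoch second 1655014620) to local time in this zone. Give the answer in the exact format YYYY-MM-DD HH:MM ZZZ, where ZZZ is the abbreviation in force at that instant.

2022-06-11 18:17 WYT

Query: 2022-06-12 06:17 UTC
Rule 1/5 (WYT, -12:00): 2021-11-28 06:35 UTC ≤ query < 2022-07-13 02:56 UTC
6·60 + 17 - 720 = -343 min
-343 = -1·1440 + 1097; 1097 = 18·60 + 17 → 18:17, 2022-06-12 - 1 day = 2022-06-11
→ 2022-06-11 18:17 WYT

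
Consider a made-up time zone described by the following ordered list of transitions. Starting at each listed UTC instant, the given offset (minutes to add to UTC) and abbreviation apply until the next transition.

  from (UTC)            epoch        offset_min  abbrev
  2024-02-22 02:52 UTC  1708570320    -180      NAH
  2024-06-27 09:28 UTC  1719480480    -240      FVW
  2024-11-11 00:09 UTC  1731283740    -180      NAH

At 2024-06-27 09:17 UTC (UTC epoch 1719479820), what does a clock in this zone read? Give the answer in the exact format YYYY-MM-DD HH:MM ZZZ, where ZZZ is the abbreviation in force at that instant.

2024-06-27 06:17 NAH

Query: 2024-06-27 09:17 UTC
Rule 1/3 (NAH, -03:00): 2024-02-22 02:52 UTC ≤ query < 2024-06-27 09:28 UTC
9·60 + 17 - 180 = 377 min
377 = 0·1440 + 377; 377 = 6·60 + 17 → 06:17, same day
→ 2024-06-27 06:17 NAH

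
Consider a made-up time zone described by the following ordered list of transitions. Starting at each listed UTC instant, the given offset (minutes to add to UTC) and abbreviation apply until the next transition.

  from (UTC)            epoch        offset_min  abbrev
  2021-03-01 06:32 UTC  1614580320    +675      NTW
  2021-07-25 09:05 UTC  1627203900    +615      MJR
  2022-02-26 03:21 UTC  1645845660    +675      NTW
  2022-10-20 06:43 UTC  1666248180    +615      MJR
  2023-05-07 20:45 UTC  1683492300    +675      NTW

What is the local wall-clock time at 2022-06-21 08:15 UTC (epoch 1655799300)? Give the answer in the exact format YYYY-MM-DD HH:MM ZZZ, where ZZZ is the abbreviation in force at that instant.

Query: 2022-06-21 08:15 UTC
Rule 3/5 (NTW, +11:15): 2022-02-26 03:21 UTC ≤ query < 2022-10-20 06:43 UTC
8·60 + 15 + 675 = 1170 min
1170 = 0·1440 + 1170; 1170 = 19·60 + 30 → 19:30, same day
→ 2022-06-21 19:30 NTW

2022-06-21 19:30 NTW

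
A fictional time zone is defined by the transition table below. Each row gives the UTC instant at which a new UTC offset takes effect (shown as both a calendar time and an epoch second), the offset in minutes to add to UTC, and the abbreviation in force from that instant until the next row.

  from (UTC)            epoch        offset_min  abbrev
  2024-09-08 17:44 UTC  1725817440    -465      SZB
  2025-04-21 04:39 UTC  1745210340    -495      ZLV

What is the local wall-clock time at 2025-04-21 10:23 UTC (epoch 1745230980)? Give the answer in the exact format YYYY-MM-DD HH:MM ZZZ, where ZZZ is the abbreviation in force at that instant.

2025-04-21 02:08 ZLV

Query: 2025-04-21 10:23 UTC
Rule 2/2 (ZLV, -08:15): 2025-04-21 04:39 UTC ≤ query < +∞
10·60 + 23 - 495 = 128 min
128 = 0·1440 + 128; 128 = 2·60 + 8 → 02:08, same day
→ 2025-04-21 02:08 ZLV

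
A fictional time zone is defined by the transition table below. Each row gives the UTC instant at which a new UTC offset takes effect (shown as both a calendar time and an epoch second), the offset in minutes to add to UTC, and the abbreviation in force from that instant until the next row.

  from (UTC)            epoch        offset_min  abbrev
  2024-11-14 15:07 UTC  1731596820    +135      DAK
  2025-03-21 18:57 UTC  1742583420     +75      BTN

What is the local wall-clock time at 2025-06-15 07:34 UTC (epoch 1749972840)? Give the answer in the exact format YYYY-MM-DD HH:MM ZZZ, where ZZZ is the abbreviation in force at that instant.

Query: 2025-06-15 07:34 UTC
Rule 2/2 (BTN, +01:15): 2025-03-21 18:57 UTC ≤ query < +∞
7·60 + 34 + 75 = 529 min
529 = 0·1440 + 529; 529 = 8·60 + 49 → 08:49, same day
→ 2025-06-15 08:49 BTN

2025-06-15 08:49 BTN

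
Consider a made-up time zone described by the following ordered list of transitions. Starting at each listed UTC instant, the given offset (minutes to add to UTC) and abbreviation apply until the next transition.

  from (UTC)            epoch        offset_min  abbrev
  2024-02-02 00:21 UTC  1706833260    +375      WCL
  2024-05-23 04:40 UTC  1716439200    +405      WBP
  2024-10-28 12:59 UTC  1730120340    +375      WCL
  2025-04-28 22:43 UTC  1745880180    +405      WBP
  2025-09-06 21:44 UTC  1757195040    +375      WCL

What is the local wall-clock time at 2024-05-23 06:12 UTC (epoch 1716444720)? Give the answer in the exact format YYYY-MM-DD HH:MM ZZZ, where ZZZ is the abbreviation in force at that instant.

2024-05-23 12:57 WBP

Query: 2024-05-23 06:12 UTC
Rule 2/5 (WBP, +06:45): 2024-05-23 04:40 UTC ≤ query < 2024-10-28 12:59 UTC
6·60 + 12 + 405 = 777 min
777 = 0·1440 + 777; 777 = 12·60 + 57 → 12:57, same day
→ 2024-05-23 12:57 WBP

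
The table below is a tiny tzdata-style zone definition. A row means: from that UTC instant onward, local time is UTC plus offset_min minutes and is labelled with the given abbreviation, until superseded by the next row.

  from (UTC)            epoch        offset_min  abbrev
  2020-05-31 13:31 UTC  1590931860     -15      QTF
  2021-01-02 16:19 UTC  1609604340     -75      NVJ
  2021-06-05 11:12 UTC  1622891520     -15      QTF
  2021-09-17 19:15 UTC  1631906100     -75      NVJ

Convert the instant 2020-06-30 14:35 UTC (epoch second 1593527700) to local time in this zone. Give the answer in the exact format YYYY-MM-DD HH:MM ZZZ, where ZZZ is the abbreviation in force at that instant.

Query: 2020-06-30 14:35 UTC
Rule 1/4 (QTF, -00:15): 2020-05-31 13:31 UTC ≤ query < 2021-01-02 16:19 UTC
14·60 + 35 - 15 = 860 min
860 = 0·1440 + 860; 860 = 14·60 + 20 → 14:20, same day
→ 2020-06-30 14:20 QTF

2020-06-30 14:20 QTF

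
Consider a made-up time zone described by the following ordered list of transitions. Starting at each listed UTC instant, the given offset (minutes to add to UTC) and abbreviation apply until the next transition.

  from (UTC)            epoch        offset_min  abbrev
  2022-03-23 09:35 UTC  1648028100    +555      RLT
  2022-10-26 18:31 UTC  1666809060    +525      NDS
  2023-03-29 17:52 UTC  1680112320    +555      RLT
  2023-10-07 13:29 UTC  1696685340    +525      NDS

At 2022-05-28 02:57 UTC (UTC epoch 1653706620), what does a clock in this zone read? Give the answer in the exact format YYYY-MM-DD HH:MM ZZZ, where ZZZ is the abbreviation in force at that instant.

Query: 2022-05-28 02:57 UTC
Rule 1/4 (RLT, +09:15): 2022-03-23 09:35 UTC ≤ query < 2022-10-26 18:31 UTC
2·60 + 57 + 555 = 732 min
732 = 0·1440 + 732; 732 = 12·60 + 12 → 12:12, same day
→ 2022-05-28 12:12 RLT

2022-05-28 12:12 RLT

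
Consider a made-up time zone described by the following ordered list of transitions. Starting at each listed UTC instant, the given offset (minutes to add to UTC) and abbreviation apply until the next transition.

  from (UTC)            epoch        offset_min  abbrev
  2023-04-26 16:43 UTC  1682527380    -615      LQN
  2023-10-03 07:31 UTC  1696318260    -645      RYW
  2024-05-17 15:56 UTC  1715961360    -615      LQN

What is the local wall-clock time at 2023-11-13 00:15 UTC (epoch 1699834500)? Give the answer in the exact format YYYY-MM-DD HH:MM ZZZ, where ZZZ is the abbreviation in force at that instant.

2023-11-12 13:30 RYW

Query: 2023-11-13 00:15 UTC
Rule 2/3 (RYW, -10:45): 2023-10-03 07:31 UTC ≤ query < 2024-05-17 15:56 UTC
0·60 + 15 - 645 = -630 min
-630 = -1·1440 + 810; 810 = 13·60 + 30 → 13:30, 2023-11-13 - 1 day = 2023-11-12
→ 2023-11-12 13:30 RYW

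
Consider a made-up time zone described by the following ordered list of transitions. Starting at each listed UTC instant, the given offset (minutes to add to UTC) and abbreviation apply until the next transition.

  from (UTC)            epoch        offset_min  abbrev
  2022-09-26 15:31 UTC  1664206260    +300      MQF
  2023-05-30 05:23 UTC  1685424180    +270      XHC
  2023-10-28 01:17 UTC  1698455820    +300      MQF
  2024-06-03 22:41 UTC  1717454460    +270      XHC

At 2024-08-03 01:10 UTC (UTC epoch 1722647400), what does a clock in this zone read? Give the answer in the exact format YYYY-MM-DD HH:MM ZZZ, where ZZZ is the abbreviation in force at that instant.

Query: 2024-08-03 01:10 UTC
Rule 4/4 (XHC, +04:30): 2024-06-03 22:41 UTC ≤ query < +∞
1·60 + 10 + 270 = 340 min
340 = 0·1440 + 340; 340 = 5·60 + 40 → 05:40, same day
→ 2024-08-03 05:40 XHC

2024-08-03 05:40 XHC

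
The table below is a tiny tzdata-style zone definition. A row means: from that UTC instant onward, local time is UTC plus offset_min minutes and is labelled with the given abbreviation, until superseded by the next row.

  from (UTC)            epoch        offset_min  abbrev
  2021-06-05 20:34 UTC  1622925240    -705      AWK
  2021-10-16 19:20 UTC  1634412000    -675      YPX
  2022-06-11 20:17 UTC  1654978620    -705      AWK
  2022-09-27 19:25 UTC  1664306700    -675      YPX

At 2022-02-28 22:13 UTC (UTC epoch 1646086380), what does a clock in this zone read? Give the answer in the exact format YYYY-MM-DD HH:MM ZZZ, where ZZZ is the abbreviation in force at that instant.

2022-02-28 10:58 YPX

Query: 2022-02-28 22:13 UTC
Rule 2/4 (YPX, -11:15): 2021-10-16 19:20 UTC ≤ query < 2022-06-11 20:17 UTC
22·60 + 13 - 675 = 658 min
658 = 0·1440 + 658; 658 = 10·60 + 58 → 10:58, same day
→ 2022-02-28 10:58 YPX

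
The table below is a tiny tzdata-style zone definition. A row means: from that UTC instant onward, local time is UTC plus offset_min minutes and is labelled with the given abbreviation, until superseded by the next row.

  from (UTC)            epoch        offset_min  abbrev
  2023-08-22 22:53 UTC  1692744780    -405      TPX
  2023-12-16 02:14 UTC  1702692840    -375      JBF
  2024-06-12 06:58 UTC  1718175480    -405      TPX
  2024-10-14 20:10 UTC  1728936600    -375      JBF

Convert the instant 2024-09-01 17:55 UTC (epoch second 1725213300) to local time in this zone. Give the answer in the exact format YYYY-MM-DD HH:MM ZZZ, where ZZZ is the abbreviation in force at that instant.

2024-09-01 11:10 TPX

Query: 2024-09-01 17:55 UTC
Rule 3/4 (TPX, -06:45): 2024-06-12 06:58 UTC ≤ query < 2024-10-14 20:10 UTC
17·60 + 55 - 405 = 670 min
670 = 0·1440 + 670; 670 = 11·60 + 10 → 11:10, same day
→ 2024-09-01 11:10 TPX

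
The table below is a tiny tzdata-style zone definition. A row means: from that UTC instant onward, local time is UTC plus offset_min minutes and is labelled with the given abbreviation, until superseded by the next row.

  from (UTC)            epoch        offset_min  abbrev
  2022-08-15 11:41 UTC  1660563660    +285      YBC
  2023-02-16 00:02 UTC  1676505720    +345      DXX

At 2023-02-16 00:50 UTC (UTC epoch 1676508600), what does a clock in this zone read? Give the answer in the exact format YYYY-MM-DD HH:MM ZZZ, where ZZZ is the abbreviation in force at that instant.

Query: 2023-02-16 00:50 UTC
Rule 2/2 (DXX, +05:45): 2023-02-16 00:02 UTC ≤ query < +∞
0·60 + 50 + 345 = 395 min
395 = 0·1440 + 395; 395 = 6·60 + 35 → 06:35, same day
→ 2023-02-16 06:35 DXX

2023-02-16 06:35 DXX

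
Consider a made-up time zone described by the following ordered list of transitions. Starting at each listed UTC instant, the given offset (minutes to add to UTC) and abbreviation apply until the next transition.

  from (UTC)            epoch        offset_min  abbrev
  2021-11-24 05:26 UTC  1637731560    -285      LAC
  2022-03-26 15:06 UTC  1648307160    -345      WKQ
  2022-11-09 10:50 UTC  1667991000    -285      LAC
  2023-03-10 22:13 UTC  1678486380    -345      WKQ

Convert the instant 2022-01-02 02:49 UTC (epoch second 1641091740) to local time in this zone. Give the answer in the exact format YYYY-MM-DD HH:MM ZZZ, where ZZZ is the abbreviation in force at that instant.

2022-01-01 22:04 LAC

Query: 2022-01-02 02:49 UTC
Rule 1/4 (LAC, -04:45): 2021-11-24 05:26 UTC ≤ query < 2022-03-26 15:06 UTC
2·60 + 49 - 285 = -116 min
-116 = -1·1440 + 1324; 1324 = 22·60 + 4 → 22:04, 2022-01-02 - 1 day = 2022-01-01
→ 2022-01-01 22:04 LAC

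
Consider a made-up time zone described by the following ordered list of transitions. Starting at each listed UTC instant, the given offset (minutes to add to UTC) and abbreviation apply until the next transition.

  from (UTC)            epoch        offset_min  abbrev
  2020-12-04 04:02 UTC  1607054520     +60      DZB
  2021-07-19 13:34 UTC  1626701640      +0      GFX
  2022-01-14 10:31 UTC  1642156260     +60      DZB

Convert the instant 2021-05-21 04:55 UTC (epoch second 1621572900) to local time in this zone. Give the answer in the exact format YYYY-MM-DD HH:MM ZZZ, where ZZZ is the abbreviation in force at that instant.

2021-05-21 05:55 DZB

Query: 2021-05-21 04:55 UTC
Rule 1/3 (DZB, +01:00): 2020-12-04 04:02 UTC ≤ query < 2021-07-19 13:34 UTC
4·60 + 55 + 60 = 355 min
355 = 0·1440 + 355; 355 = 5·60 + 55 → 05:55, same day
→ 2021-05-21 05:55 DZB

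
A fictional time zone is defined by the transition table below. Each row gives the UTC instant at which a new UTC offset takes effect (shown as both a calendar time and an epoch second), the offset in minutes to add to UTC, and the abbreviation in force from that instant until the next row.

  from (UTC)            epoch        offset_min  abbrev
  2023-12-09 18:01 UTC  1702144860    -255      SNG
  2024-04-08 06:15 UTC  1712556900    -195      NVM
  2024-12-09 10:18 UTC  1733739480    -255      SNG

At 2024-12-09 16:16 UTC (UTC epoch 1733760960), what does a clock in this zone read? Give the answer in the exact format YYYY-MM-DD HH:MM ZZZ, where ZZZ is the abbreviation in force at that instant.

2024-12-09 12:01 SNG

Query: 2024-12-09 16:16 UTC
Rule 3/3 (SNG, -04:15): 2024-12-09 10:18 UTC ≤ query < +∞
16·60 + 16 - 255 = 721 min
721 = 0·1440 + 721; 721 = 12·60 + 1 → 12:01, same day
→ 2024-12-09 12:01 SNG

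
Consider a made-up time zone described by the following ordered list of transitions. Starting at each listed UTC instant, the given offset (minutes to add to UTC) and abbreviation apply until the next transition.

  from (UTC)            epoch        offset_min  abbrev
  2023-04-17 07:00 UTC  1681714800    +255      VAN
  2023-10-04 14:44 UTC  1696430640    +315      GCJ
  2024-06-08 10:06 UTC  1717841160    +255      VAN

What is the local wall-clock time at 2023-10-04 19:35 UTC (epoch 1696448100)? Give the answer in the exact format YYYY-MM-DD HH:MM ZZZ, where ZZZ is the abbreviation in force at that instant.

2023-10-05 00:50 GCJ

Query: 2023-10-04 19:35 UTC
Rule 2/3 (GCJ, +05:15): 2023-10-04 14:44 UTC ≤ query < 2024-06-08 10:06 UTC
19·60 + 35 + 315 = 1490 min
1490 = 1·1440 + 50; 50 = 0·60 + 50 → 00:50, 2023-10-04 + 1 day = 2023-10-05
→ 2023-10-05 00:50 GCJ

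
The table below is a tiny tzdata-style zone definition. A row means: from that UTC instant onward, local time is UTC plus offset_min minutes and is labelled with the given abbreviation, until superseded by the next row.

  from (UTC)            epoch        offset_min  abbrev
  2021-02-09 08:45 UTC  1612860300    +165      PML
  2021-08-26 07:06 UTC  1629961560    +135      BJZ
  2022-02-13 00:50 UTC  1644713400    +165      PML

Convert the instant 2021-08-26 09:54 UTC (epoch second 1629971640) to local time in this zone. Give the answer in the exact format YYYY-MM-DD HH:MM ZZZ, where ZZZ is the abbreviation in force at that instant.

Query: 2021-08-26 09:54 UTC
Rule 2/3 (BJZ, +02:15): 2021-08-26 07:06 UTC ≤ query < 2022-02-13 00:50 UTC
9·60 + 54 + 135 = 729 min
729 = 0·1440 + 729; 729 = 12·60 + 9 → 12:09, same day
→ 2021-08-26 12:09 BJZ

2021-08-26 12:09 BJZ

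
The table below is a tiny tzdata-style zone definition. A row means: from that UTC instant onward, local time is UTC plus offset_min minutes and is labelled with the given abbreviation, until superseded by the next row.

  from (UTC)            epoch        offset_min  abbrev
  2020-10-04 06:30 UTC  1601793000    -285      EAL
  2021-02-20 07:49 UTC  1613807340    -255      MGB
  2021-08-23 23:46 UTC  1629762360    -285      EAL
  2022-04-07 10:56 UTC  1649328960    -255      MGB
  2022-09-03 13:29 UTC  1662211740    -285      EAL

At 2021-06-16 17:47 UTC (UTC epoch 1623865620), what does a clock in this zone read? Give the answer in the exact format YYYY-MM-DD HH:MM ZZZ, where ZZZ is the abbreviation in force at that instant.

2021-06-16 13:32 MGB

Query: 2021-06-16 17:47 UTC
Rule 2/5 (MGB, -04:15): 2021-02-20 07:49 UTC ≤ query < 2021-08-23 23:46 UTC
17·60 + 47 - 255 = 812 min
812 = 0·1440 + 812; 812 = 13·60 + 32 → 13:32, same day
→ 2021-06-16 13:32 MGB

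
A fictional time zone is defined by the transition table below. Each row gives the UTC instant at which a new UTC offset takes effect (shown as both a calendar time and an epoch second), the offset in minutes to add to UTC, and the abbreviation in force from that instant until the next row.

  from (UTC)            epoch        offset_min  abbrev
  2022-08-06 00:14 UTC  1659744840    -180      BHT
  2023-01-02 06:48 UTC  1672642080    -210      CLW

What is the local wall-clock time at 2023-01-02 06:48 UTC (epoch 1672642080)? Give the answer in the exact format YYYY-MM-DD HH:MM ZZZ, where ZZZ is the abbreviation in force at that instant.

2023-01-02 03:18 CLW

Query: 2023-01-02 06:48 UTC
Rule 2/2 (CLW, -03:30): 2023-01-02 06:48 UTC ≤ query < +∞
6·60 + 48 - 210 = 198 min
198 = 0·1440 + 198; 198 = 3·60 + 18 → 03:18, same day
→ 2023-01-02 03:18 CLW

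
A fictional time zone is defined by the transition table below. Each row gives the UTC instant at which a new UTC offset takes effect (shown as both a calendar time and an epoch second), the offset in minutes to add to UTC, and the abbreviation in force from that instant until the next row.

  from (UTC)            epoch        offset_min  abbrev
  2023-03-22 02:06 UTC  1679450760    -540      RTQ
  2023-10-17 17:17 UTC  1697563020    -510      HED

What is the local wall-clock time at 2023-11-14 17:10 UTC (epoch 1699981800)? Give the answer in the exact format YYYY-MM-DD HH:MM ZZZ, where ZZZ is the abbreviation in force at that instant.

Query: 2023-11-14 17:10 UTC
Rule 2/2 (HED, -08:30): 2023-10-17 17:17 UTC ≤ query < +∞
17·60 + 10 - 510 = 520 min
520 = 0·1440 + 520; 520 = 8·60 + 40 → 08:40, same day
→ 2023-11-14 08:40 HED

2023-11-14 08:40 HED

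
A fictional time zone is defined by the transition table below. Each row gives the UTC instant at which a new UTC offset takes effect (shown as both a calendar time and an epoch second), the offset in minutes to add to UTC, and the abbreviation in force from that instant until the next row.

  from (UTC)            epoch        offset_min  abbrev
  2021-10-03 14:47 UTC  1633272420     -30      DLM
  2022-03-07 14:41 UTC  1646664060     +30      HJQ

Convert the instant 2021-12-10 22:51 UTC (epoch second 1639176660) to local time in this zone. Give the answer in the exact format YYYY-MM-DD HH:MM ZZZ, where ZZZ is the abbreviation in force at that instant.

Query: 2021-12-10 22:51 UTC
Rule 1/2 (DLM, -00:30): 2021-10-03 14:47 UTC ≤ query < 2022-03-07 14:41 UTC
22·60 + 51 - 30 = 1341 min
1341 = 0·1440 + 1341; 1341 = 22·60 + 21 → 22:21, same day
→ 2021-12-10 22:21 DLM

2021-12-10 22:21 DLM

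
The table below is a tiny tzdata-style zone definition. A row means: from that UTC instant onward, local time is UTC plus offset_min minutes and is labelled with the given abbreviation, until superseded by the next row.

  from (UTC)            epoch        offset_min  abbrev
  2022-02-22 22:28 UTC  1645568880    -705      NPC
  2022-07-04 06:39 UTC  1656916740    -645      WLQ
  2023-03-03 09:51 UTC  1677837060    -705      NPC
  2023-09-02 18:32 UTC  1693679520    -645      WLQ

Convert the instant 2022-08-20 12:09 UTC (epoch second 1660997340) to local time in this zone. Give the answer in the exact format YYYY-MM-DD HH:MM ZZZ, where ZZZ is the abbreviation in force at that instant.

Query: 2022-08-20 12:09 UTC
Rule 2/4 (WLQ, -10:45): 2022-07-04 06:39 UTC ≤ query < 2023-03-03 09:51 UTC
12·60 + 9 - 645 = 84 min
84 = 0·1440 + 84; 84 = 1·60 + 24 → 01:24, same day
→ 2022-08-20 01:24 WLQ

2022-08-20 01:24 WLQ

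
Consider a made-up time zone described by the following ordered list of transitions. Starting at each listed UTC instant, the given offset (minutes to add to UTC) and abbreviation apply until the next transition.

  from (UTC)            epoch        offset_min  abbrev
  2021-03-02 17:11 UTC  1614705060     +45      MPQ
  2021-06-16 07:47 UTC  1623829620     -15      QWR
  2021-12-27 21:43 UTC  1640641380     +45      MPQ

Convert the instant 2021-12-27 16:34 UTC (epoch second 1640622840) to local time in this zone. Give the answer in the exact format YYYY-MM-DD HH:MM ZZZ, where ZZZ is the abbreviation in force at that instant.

Query: 2021-12-27 16:34 UTC
Rule 2/3 (QWR, -00:15): 2021-06-16 07:47 UTC ≤ query < 2021-12-27 21:43 UTC
16·60 + 34 - 15 = 979 min
979 = 0·1440 + 979; 979 = 16·60 + 19 → 16:19, same day
→ 2021-12-27 16:19 QWR

2021-12-27 16:19 QWR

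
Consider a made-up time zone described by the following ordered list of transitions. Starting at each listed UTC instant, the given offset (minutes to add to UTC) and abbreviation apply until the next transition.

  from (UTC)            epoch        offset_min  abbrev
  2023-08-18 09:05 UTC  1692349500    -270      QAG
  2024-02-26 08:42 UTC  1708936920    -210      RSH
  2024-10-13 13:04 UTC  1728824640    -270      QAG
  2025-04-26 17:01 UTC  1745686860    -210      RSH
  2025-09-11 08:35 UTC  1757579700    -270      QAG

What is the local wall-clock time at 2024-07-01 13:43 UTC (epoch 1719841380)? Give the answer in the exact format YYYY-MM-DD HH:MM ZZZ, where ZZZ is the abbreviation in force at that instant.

2024-07-01 10:13 RSH

Query: 2024-07-01 13:43 UTC
Rule 2/5 (RSH, -03:30): 2024-02-26 08:42 UTC ≤ query < 2024-10-13 13:04 UTC
13·60 + 43 - 210 = 613 min
613 = 0·1440 + 613; 613 = 10·60 + 13 → 10:13, same day
→ 2024-07-01 10:13 RSH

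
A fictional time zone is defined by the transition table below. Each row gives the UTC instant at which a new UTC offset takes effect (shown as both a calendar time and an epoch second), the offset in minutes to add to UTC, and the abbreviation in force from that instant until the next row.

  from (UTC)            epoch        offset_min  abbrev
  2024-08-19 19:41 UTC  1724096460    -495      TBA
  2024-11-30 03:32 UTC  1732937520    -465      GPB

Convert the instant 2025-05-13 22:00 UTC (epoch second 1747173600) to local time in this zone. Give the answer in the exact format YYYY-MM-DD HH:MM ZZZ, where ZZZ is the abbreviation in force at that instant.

2025-05-13 14:15 GPB

Query: 2025-05-13 22:00 UTC
Rule 2/2 (GPB, -07:45): 2024-11-30 03:32 UTC ≤ query < +∞
22·60 + 0 - 465 = 855 min
855 = 0·1440 + 855; 855 = 14·60 + 15 → 14:15, same day
→ 2025-05-13 14:15 GPB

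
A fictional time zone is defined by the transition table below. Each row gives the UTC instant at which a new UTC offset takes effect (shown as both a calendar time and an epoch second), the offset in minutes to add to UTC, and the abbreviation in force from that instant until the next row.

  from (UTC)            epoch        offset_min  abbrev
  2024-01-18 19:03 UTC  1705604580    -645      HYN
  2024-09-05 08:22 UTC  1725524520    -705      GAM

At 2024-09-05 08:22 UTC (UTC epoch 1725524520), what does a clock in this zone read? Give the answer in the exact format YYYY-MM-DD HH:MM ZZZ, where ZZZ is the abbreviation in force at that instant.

Query: 2024-09-05 08:22 UTC
Rule 2/2 (GAM, -11:45): 2024-09-05 08:22 UTC ≤ query < +∞
8·60 + 22 - 705 = -203 min
-203 = -1·1440 + 1237; 1237 = 20·60 + 37 → 20:37, 2024-09-05 - 1 day = 2024-09-04
→ 2024-09-04 20:37 GAM

2024-09-04 20:37 GAM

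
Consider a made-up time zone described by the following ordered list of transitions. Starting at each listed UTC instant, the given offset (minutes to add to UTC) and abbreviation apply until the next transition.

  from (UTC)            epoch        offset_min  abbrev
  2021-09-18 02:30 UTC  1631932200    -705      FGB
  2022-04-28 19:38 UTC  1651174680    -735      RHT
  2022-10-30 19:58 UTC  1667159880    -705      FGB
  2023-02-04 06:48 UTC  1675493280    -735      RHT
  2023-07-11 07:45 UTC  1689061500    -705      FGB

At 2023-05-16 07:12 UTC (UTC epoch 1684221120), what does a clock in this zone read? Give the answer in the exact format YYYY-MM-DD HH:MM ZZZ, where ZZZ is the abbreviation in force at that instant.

2023-05-15 18:57 RHT

Query: 2023-05-16 07:12 UTC
Rule 4/5 (RHT, -12:15): 2023-02-04 06:48 UTC ≤ query < 2023-07-11 07:45 UTC
7·60 + 12 - 735 = -303 min
-303 = -1·1440 + 1137; 1137 = 18·60 + 57 → 18:57, 2023-05-16 - 1 day = 2023-05-15
→ 2023-05-15 18:57 RHT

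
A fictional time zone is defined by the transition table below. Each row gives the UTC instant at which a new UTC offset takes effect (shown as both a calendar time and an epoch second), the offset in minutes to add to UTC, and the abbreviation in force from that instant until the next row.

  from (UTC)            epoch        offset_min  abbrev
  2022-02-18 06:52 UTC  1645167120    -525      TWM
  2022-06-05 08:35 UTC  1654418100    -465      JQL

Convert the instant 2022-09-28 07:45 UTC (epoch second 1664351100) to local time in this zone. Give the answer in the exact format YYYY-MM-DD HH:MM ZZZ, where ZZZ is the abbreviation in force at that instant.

2022-09-28 00:00 JQL

Query: 2022-09-28 07:45 UTC
Rule 2/2 (JQL, -07:45): 2022-06-05 08:35 UTC ≤ query < +∞
7·60 + 45 - 465 = 0 min
0 = 0·1440 + 0; 0 = 0·60 + 0 → 00:00, same day
→ 2022-09-28 00:00 JQL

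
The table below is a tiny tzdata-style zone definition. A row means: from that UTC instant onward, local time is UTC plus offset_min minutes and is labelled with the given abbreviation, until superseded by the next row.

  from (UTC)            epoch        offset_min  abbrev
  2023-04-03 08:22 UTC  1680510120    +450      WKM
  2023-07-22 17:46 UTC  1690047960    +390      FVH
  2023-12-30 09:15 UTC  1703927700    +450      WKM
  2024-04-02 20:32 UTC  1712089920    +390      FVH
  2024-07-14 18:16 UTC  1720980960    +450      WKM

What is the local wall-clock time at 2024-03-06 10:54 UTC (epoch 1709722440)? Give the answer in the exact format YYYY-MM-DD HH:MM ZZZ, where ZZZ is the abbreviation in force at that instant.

Query: 2024-03-06 10:54 UTC
Rule 3/5 (WKM, +07:30): 2023-12-30 09:15 UTC ≤ query < 2024-04-02 20:32 UTC
10·60 + 54 + 450 = 1104 min
1104 = 0·1440 + 1104; 1104 = 18·60 + 24 → 18:24, same day
→ 2024-03-06 18:24 WKM

2024-03-06 18:24 WKM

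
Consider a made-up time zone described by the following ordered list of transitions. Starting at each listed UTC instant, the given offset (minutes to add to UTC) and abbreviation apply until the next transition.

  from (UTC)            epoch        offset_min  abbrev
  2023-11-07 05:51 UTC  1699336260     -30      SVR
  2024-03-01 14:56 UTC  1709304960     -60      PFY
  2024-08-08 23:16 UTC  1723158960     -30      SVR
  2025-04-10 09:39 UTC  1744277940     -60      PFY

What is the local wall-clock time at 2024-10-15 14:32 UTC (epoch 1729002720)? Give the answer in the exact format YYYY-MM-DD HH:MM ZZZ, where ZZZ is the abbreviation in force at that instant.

2024-10-15 14:02 SVR

Query: 2024-10-15 14:32 UTC
Rule 3/4 (SVR, -00:30): 2024-08-08 23:16 UTC ≤ query < 2025-04-10 09:39 UTC
14·60 + 32 - 30 = 842 min
842 = 0·1440 + 842; 842 = 14·60 + 2 → 14:02, same day
→ 2024-10-15 14:02 SVR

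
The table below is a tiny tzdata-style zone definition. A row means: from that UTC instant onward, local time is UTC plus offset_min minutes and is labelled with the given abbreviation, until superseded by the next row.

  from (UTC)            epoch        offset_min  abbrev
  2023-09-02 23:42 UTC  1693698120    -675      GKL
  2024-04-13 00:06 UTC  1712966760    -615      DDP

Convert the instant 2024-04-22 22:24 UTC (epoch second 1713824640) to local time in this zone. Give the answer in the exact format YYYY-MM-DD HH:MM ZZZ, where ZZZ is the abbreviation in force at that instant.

Query: 2024-04-22 22:24 UTC
Rule 2/2 (DDP, -10:15): 2024-04-13 00:06 UTC ≤ query < +∞
22·60 + 24 - 615 = 729 min
729 = 0·1440 + 729; 729 = 12·60 + 9 → 12:09, same day
→ 2024-04-22 12:09 DDP

2024-04-22 12:09 DDP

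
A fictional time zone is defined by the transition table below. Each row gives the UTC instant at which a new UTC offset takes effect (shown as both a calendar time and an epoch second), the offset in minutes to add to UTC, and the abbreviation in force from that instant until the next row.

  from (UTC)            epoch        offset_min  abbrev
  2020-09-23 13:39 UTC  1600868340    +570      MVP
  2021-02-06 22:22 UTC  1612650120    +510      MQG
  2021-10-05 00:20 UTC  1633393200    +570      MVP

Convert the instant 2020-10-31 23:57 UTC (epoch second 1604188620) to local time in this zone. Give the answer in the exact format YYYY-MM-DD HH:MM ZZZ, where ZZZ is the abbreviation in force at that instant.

2020-11-01 09:27 MVP

Query: 2020-10-31 23:57 UTC
Rule 1/3 (MVP, +09:30): 2020-09-23 13:39 UTC ≤ query < 2021-02-06 22:22 UTC
23·60 + 57 + 570 = 2007 min
2007 = 1·1440 + 567; 567 = 9·60 + 27 → 09:27, 2020-10-31 + 1 day = 2020-11-01
→ 2020-11-01 09:27 MVP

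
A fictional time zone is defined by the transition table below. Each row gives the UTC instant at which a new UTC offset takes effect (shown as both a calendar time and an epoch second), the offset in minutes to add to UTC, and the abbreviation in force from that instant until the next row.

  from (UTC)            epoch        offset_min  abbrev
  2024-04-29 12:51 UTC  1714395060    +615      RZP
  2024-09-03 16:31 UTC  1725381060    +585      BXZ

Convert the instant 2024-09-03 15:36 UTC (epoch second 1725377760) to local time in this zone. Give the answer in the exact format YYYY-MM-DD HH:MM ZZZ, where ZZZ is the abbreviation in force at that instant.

Query: 2024-09-03 15:36 UTC
Rule 1/2 (RZP, +10:15): 2024-04-29 12:51 UTC ≤ query < 2024-09-03 16:31 UTC
15·60 + 36 + 615 = 1551 min
1551 = 1·1440 + 111; 111 = 1·60 + 51 → 01:51, 2024-09-03 + 1 day = 2024-09-04
→ 2024-09-04 01:51 RZP

2024-09-04 01:51 RZP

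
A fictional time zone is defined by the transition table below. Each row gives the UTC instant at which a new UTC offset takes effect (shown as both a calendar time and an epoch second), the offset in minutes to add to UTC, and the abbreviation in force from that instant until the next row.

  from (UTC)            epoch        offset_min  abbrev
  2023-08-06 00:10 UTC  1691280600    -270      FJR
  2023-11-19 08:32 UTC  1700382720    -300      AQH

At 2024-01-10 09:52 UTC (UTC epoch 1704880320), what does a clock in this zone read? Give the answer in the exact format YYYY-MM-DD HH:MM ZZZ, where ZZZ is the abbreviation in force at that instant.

Query: 2024-01-10 09:52 UTC
Rule 2/2 (AQH, -05:00): 2023-11-19 08:32 UTC ≤ query < +∞
9·60 + 52 - 300 = 292 min
292 = 0·1440 + 292; 292 = 4·60 + 52 → 04:52, same day
→ 2024-01-10 04:52 AQH

2024-01-10 04:52 AQH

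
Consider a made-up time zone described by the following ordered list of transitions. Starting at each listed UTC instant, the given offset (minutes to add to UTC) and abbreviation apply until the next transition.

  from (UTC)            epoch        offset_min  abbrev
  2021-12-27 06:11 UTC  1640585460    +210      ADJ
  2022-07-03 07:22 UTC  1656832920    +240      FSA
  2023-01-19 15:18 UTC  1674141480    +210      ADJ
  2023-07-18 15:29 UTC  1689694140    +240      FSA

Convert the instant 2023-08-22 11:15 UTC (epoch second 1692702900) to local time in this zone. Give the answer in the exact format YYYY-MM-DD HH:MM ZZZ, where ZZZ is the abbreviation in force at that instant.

2023-08-22 15:15 FSA

Query: 2023-08-22 11:15 UTC
Rule 4/4 (FSA, +04:00): 2023-07-18 15:29 UTC ≤ query < +∞
11·60 + 15 + 240 = 915 min
915 = 0·1440 + 915; 915 = 15·60 + 15 → 15:15, same day
→ 2023-08-22 15:15 FSA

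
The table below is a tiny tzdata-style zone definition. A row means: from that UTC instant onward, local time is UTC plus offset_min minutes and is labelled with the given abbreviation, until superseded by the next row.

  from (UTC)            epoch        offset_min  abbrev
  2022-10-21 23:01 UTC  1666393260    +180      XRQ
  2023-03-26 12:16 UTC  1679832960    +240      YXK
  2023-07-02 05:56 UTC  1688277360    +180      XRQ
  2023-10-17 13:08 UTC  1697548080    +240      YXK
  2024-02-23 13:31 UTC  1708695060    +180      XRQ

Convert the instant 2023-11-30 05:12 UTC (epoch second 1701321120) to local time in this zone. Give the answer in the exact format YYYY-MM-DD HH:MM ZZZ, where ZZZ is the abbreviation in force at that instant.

2023-11-30 09:12 YXK

Query: 2023-11-30 05:12 UTC
Rule 4/5 (YXK, +04:00): 2023-10-17 13:08 UTC ≤ query < 2024-02-23 13:31 UTC
5·60 + 12 + 240 = 552 min
552 = 0·1440 + 552; 552 = 9·60 + 12 → 09:12, same day
→ 2023-11-30 09:12 YXK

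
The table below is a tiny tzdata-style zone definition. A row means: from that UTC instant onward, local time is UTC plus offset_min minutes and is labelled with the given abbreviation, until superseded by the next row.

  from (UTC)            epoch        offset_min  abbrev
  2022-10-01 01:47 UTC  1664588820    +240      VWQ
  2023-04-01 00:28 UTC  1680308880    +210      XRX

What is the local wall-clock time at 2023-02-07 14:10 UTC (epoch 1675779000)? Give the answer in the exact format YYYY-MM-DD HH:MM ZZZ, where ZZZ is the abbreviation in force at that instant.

2023-02-07 18:10 VWQ

Query: 2023-02-07 14:10 UTC
Rule 1/2 (VWQ, +04:00): 2022-10-01 01:47 UTC ≤ query < 2023-04-01 00:28 UTC
14·60 + 10 + 240 = 1090 min
1090 = 0·1440 + 1090; 1090 = 18·60 + 10 → 18:10, same day
→ 2023-02-07 18:10 VWQ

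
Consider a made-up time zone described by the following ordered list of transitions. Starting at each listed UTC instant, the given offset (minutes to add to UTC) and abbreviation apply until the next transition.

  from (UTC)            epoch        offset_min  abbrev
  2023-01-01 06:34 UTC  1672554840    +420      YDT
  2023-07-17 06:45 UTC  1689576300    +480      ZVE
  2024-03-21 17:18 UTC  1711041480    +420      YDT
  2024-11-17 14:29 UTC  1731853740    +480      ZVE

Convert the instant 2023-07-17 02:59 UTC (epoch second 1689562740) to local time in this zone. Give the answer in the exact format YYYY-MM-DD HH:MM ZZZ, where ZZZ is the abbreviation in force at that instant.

Query: 2023-07-17 02:59 UTC
Rule 1/4 (YDT, +07:00): 2023-01-01 06:34 UTC ≤ query < 2023-07-17 06:45 UTC
2·60 + 59 + 420 = 599 min
599 = 0·1440 + 599; 599 = 9·60 + 59 → 09:59, same day
→ 2023-07-17 09:59 YDT

2023-07-17 09:59 YDT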